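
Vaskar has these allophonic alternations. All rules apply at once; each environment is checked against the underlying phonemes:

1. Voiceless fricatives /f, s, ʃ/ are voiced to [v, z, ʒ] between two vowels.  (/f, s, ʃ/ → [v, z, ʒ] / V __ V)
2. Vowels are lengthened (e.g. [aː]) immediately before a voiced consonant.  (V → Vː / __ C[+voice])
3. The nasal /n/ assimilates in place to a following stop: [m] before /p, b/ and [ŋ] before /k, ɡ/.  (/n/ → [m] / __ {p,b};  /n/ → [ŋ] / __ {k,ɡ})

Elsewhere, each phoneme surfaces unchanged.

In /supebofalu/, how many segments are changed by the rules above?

3

Segments that undergo a rule: /e/ → [eː] (rule 2); /f/ → [v] (rule 1); /a/ → [aː] (rule 2).
All other segments surface unchanged.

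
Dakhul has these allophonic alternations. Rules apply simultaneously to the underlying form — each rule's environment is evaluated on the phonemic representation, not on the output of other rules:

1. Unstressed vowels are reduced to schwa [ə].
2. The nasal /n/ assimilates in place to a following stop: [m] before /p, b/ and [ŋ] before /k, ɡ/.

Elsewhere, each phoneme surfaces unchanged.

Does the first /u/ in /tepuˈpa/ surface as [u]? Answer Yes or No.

No

/u/ (between /p/ and /p/): in an unstressed syllable, so rule 1 applies → [ə].
The actual realization is [ə], not [u].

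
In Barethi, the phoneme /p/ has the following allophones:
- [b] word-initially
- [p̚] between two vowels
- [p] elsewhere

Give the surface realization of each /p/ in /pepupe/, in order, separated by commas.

Occurrence 1 (position 1): word-initially → [b].
Occurrence 2 (position 3): between two vowels → [p̚].
Occurrence 3 (position 5): between two vowels → [p̚].

[b], [p̚], [p̚]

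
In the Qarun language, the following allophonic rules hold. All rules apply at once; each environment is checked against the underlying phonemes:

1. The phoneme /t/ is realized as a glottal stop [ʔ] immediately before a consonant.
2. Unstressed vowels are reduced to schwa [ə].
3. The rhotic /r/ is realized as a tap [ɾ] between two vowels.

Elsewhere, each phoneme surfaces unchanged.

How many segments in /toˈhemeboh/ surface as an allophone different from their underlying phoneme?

Segments that undergo a rule: /o/ → [ə] (rule 2); /e/ → [ə] (rule 2); /o/ → [ə] (rule 2).
All other segments surface unchanged.

3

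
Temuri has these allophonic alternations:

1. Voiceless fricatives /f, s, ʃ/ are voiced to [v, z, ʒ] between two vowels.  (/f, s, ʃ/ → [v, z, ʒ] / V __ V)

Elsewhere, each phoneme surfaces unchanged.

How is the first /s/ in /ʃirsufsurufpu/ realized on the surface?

/s/ (between /r/ and /u/): rule 1 targets it, but not between two vowels → unchanged [s].

[s]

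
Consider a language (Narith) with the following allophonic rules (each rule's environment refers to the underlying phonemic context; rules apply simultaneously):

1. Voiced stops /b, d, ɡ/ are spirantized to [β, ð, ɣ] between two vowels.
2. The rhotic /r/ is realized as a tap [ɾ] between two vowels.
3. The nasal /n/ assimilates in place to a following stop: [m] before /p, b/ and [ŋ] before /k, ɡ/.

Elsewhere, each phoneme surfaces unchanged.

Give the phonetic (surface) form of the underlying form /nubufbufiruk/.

[nuβufbufiɾuk]

/n/ (word-initial) is in the target of rule 3 but the environment (before a labial or velar stop) is not met → [n].
/b/ (between /u/ and /u/): between two vowels, so rule 1 applies → [β].
/b/ — between /f/ and /u/; rule 1 does not apply here → [b].
/r/ — between /i/ and /u/, between two vowels — surfaces as [ɾ] (rule 2).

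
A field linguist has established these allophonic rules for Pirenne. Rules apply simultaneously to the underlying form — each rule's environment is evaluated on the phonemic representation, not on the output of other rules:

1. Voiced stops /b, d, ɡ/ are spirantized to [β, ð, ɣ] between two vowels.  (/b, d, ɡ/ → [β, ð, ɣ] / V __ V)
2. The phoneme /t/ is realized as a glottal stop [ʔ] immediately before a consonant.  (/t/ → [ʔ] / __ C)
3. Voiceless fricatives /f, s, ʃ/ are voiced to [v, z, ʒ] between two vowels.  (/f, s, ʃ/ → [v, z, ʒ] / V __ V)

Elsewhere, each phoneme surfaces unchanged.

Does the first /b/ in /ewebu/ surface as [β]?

Yes

/b/ — between /e/ and /u/, between two vowels — surfaces as [β] (rule 1).
The actual realization is [β], which matches [β].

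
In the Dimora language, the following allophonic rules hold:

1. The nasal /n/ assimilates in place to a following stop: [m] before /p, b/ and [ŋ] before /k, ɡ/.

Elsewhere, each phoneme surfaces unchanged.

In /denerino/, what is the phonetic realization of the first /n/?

/n/ (between /e/ and /e/): rule 1 targets it, but not before a labial or velar stop → unchanged [n].

[n]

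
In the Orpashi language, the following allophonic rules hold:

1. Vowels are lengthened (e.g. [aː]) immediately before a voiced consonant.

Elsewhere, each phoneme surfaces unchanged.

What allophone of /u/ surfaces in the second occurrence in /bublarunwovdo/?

/u/ meets the environment for rule 1 (before a voiced consonant) → [uː].

[uː]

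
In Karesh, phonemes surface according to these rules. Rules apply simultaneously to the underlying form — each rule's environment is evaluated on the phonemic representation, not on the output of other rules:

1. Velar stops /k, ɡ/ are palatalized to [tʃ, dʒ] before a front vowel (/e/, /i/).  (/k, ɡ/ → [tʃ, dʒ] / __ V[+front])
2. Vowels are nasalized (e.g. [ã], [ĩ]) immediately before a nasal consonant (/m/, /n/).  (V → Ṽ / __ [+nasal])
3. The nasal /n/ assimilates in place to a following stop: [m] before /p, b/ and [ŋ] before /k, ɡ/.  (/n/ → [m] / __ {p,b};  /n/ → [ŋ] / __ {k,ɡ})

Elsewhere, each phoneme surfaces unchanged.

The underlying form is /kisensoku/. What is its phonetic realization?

[tʃisẽnsoku]

Rule 1 applies to /k/ (word-initial: before a front vowel) → [tʃ].
/i/ — between /k/ and /s/; rule 2 does not apply here → [i].
/s/ (between /i/ and /e/) is unaffected → [s].
Rule 2 applies to /e/ (between /s/ and /n/: before a nasal consonant) → [ẽ].
/n/ (between /e/ and /s/): rule 3 targets it, but not before a labial or velar stop → unchanged [n].
/s/ stays [s].
/o/ — between /s/ and /k/; rule 2 does not apply here → [o].
/k/ (between /o/ and /u/) is in the target of rule 1 but the environment (before a front vowel) is not met → [k].
/u/ (word-final): rule 2 targets it, but not before a nasal consonant → unchanged [u].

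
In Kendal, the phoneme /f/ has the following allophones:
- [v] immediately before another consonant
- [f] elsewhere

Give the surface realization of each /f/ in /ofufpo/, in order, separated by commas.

Occurrence 1 (position 2): no conditioning environment matches → elsewhere allophone [f].
Occurrence 2 (position 4): immediately before another consonant → [v].

[f], [v]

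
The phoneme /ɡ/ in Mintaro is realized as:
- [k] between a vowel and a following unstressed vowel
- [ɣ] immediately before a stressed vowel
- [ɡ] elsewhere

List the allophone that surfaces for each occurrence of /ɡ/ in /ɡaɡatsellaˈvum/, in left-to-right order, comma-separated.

Occurrence 1 (position 1): no conditioning environment matches → elsewhere allophone [ɡ].
Occurrence 2 (position 3): between a vowel and a following unstressed vowel → [k].

[ɡ], [k]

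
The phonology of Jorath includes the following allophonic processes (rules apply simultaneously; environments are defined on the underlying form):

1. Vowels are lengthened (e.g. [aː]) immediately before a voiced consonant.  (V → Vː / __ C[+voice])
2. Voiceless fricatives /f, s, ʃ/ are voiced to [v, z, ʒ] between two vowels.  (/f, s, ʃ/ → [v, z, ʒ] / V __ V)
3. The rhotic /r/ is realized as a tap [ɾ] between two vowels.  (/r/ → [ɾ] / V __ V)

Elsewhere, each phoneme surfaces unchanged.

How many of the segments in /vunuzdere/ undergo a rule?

Segments that undergo a rule: /u/ → [uː] (rule 1); /u/ → [uː] (rule 1); /e/ → [eː] (rule 1); /r/ → [ɾ] (rule 3).
All other segments surface unchanged.

4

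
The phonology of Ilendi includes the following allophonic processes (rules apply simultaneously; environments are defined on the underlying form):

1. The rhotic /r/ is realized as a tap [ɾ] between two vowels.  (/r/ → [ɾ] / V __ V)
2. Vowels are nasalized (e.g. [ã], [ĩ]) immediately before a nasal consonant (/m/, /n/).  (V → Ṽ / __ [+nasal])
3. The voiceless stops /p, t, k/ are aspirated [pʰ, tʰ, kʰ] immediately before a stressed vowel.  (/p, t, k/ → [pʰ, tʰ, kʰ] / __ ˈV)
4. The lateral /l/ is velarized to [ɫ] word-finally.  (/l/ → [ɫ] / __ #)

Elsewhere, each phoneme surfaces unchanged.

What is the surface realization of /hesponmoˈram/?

[hespõnmoˈɾãm]

/e/ (between /h/ and /s/) fails the environment for rule 2, so it stays [e].
/p/ — between /s/ and /o/; rule 3 does not apply here → [p].
/o/ — between /p/ and /n/, before a nasal consonant — surfaces as [õ] (rule 2).
/o/ (between /m/ and /r/) fails the environment for rule 2, so it stays [o].
Rule 1 applies to /r/ (between /o/ and /a/: between two vowels) → [ɾ].
/a/ meets the environment for rule 2 (before a nasal consonant) → [ã].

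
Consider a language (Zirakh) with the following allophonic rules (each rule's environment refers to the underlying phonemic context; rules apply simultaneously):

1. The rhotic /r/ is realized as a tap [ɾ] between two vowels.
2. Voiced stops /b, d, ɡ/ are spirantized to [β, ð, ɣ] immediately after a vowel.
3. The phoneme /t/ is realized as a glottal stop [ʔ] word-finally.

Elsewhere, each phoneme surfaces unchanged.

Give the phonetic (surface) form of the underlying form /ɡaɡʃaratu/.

[ɡaɣʃaɾatu]

/ɡ/ (word-initial) is in the target of rule 2 but the environment (immediately after a vowel) is not met → [ɡ].
/a/ (between /ɡ/ and /ɡ/) is unaffected → [a].
/ɡ/ meets the environment for rule 2 (immediately after a vowel) → [ɣ].
/ʃ/ — not in any rule's target class → [ʃ].
/a/ (between /ʃ/ and /r/): no rule targets it → [a].
/r/ — between /a/ and /a/, between two vowels — surfaces as [ɾ] (rule 1).
/a/ — not in any rule's target class → [a].
/t/ (between /a/ and /u/) is in the target of rule 3 but the environment (word-finally) is not met → [t].
/u/ — not in any rule's target class → [u].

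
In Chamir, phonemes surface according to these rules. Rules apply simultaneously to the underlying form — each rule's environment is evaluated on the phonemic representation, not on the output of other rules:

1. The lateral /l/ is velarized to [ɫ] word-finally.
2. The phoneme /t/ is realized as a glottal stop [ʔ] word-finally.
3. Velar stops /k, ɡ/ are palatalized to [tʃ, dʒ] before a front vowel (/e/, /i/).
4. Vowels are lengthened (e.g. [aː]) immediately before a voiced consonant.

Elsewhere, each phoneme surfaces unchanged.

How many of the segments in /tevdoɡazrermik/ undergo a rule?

4

Segments that undergo a rule: /e/ → [eː] (rule 4); /o/ → [oː] (rule 4); /a/ → [aː] (rule 4); /e/ → [eː] (rule 4).
All other segments surface unchanged.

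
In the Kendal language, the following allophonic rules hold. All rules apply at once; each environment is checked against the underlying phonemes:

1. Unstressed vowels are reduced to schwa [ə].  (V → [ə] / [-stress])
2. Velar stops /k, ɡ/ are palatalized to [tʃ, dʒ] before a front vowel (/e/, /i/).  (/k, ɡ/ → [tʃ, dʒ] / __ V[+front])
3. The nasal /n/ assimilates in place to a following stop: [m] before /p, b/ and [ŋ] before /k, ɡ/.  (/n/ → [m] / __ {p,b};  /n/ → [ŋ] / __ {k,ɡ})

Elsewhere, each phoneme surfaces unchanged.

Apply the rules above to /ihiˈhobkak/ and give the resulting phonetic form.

/i/ (word-initial) occurs in an unstressed syllable → [ə] by rule 1.
/h/ (between /i/ and /i/): no rule targets it → [h].
/i/ — between /h/ and /h/, in an unstressed syllable — surfaces as [ə] (rule 1).
/h/ (between /i/ and /o/) is unaffected → [h].
/o/ (between /h/ and /b/) is in the target of rule 1 but the environment (in an unstressed syllable) is not met → [o].
/b/ — not in any rule's target class → [b].
/k/ — between /b/ and /a/; rule 2 does not apply here → [k].
/a/ (between /k/ and /k/): in an unstressed syllable, so rule 1 applies → [ə].
/k/ (word-final) fails the environment for rule 2, so it stays [k].

[əhəˈhobkək]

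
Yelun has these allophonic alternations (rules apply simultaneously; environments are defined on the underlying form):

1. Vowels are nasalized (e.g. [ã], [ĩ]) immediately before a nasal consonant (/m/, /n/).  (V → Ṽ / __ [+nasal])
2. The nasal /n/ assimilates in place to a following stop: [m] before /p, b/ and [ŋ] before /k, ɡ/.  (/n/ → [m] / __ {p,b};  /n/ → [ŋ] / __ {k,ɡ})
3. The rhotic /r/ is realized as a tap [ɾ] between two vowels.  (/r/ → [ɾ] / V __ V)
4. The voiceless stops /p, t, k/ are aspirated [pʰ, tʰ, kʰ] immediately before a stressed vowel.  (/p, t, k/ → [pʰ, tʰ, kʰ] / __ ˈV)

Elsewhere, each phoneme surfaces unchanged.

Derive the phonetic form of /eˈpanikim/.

[eˈpʰãnikĩm]

/e/ — word-initial; rule 1 does not apply here → [e].
/p/ (between /e/ and /a/) occurs immediately before a stressed vowel → [pʰ] by rule 4.
/a/ — between /p/ and /n/, before a nasal consonant — surfaces as [ã] (rule 1).
/n/ (between /a/ and /i/) is in the target of rule 2 but the environment (before a labial or velar stop) is not met → [n].
/i/ — between /n/ and /k/; rule 1 does not apply here → [i].
/k/ (between /i/ and /i/): rule 4 targets it, but not immediately before a stressed vowel → unchanged [k].
/i/ (between /k/ and /m/) occurs before a nasal consonant → [ĩ] by rule 1.
/m/ (word-final): no rule targets it → [m].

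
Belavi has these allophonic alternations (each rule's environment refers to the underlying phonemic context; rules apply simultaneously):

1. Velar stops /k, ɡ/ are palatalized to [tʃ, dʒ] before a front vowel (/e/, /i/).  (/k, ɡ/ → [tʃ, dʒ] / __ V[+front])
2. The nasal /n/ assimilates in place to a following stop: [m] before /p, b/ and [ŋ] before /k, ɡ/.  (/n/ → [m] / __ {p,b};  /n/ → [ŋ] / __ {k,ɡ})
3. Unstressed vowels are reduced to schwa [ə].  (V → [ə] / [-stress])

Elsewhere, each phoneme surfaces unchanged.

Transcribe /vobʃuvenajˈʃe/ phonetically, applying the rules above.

/v/ — not in any rule's target class → [v].
/o/ — between /v/ and /b/, in an unstressed syllable — surfaces as [ə] (rule 3).
/b/ stays [b].
/ʃ/ (between /b/ and /u/) is unaffected → [ʃ].
Rule 3 applies to /u/ (between /ʃ/ and /v/: in an unstressed syllable) → [ə].
/v/ (between /u/ and /e/): no rule targets it → [v].
Rule 3 applies to /e/ (between /v/ and /n/: in an unstressed syllable) → [ə].
/n/ — between /e/ and /a/; rule 2 does not apply here → [n].
/a/ (between /n/ and /j/) occurs in an unstressed syllable → [ə] by rule 3.
/j/ stays [j].
/ʃ/ — not in any rule's target class → [ʃ].
/e/ — word-final; rule 3 does not apply here → [e].

[vəbʃəvənəjˈʃe]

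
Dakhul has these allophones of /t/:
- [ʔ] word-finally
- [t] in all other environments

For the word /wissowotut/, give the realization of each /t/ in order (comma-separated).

[t], [ʔ]

Occurrence 1 (position 8): no conditioning environment matches → elsewhere allophone [t].
Occurrence 2 (position 10): word-finally → [ʔ].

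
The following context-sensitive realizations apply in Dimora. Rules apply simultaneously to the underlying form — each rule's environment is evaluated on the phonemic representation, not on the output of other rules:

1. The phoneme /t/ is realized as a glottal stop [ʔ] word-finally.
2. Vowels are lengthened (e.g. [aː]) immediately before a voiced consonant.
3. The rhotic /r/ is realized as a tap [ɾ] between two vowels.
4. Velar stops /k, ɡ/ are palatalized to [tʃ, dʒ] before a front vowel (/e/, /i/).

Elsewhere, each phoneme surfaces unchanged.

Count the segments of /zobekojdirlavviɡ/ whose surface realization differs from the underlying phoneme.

Segments that undergo a rule: /o/ → [oː] (rule 2); /o/ → [oː] (rule 2); /i/ → [iː] (rule 2); /a/ → [aː] (rule 2); /i/ → [iː] (rule 2).
All other segments surface unchanged.

5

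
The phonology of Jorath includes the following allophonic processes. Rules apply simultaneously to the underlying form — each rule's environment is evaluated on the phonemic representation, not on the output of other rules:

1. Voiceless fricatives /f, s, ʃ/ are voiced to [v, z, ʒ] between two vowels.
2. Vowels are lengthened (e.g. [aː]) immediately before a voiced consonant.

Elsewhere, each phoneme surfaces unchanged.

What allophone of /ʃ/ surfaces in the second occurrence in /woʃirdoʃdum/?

/ʃ/ (between /o/ and /d/) is in the target of rule 1 but the environment (between two vowels) is not met → [ʃ].

[ʃ]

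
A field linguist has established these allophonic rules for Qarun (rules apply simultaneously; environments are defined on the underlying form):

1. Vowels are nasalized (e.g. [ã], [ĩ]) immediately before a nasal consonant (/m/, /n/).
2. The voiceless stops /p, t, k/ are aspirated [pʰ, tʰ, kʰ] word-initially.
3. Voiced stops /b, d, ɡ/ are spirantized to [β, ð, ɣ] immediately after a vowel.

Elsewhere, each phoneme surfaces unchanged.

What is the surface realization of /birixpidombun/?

/b/ — word-initial; rule 3 does not apply here → [b].
/i/ — between /b/ and /r/; rule 1 does not apply here → [i].
/i/ (between /r/ and /x/): rule 1 targets it, but not before a nasal consonant → unchanged [i].
/p/ (between /x/ and /i/) fails the environment for rule 2, so it stays [p].
/i/ — between /p/ and /d/; rule 1 does not apply here → [i].
/d/ meets the environment for rule 3 (immediately after a vowel) → [ð].
Rule 1 applies to /o/ (between /d/ and /m/: before a nasal consonant) → [õ].
/b/ (between /m/ and /u/) is in the target of rule 3 but the environment (immediately after a vowel) is not met → [b].
/u/ — between /b/ and /n/, before a nasal consonant — surfaces as [ũ] (rule 1).

[birixpiðõmbũn]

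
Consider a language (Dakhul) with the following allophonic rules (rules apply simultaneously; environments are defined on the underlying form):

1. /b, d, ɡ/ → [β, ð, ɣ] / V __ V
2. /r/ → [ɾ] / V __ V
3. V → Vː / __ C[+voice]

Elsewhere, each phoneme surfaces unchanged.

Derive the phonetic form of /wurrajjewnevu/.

[wuːrraːjjeːwneːvu]

/w/ — not in any rule's target class → [w].
Rule 3 applies to /u/ (between /w/ and /r/: before a voiced consonant) → [uː].
/r/ (between /u/ and /r/) is in the target of rule 2 but the environment (between two vowels) is not met → [r].
/r/ (between /r/ and /a/) fails the environment for rule 2, so it stays [r].
/a/ (between /r/ and /j/): before a voiced consonant, so rule 3 applies → [aː].
/j/ — not in any rule's target class → [j].
/j/ — not in any rule's target class → [j].
/e/ (between /j/ and /w/) occurs before a voiced consonant → [eː] by rule 3.
/w/ stays [w].
/n/ (between /w/ and /e/): no rule targets it → [n].
Rule 3 applies to /e/ (between /n/ and /v/: before a voiced consonant) → [eː].
/v/ stays [v].
/u/ — word-final; rule 3 does not apply here → [u].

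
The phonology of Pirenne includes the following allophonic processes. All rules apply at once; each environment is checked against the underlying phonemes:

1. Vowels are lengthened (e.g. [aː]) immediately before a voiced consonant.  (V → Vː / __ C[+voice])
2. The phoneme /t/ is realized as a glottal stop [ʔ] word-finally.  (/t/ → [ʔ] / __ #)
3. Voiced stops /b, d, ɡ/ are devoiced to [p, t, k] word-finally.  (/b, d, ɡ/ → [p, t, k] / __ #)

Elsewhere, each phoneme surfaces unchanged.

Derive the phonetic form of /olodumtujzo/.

Rule 1 applies to /o/ (word-initial: before a voiced consonant) → [oː].
/l/ (between /o/ and /o/) is unaffected → [l].
/o/ meets the environment for rule 1 (before a voiced consonant) → [oː].
/d/ (between /o/ and /u/): rule 3 targets it, but not word-finally → unchanged [d].
/u/ meets the environment for rule 1 (before a voiced consonant) → [uː].
/m/ (between /u/ and /t/) is unaffected → [m].
/t/ (between /m/ and /u/) is in the target of rule 2 but the environment (word-finally) is not met → [t].
Rule 1 applies to /u/ (between /t/ and /j/: before a voiced consonant) → [uː].
/j/ (between /u/ and /z/) is unaffected → [j].
/z/ — not in any rule's target class → [z].
/o/ — word-final; rule 1 does not apply here → [o].

[oːloːduːmtuːjzo]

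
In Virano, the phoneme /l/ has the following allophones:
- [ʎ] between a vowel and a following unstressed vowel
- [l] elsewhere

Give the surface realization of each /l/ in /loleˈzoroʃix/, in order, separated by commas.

Occurrence 1 (position 1): no conditioning environment matches → elsewhere allophone [l].
Occurrence 2 (position 3): between a vowel and a following unstressed vowel → [ʎ].

[l], [ʎ]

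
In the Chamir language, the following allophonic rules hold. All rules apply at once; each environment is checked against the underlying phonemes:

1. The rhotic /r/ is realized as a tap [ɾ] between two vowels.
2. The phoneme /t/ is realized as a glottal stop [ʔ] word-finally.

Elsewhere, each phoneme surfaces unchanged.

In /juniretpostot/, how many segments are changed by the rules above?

Segments that undergo a rule: /r/ → [ɾ] (rule 1); /t/ → [ʔ] (rule 2).
All other segments surface unchanged.

2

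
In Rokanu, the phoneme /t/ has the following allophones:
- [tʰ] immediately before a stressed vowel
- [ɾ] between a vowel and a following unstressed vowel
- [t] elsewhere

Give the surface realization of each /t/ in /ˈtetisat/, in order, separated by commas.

Occurrence 1 (position 1): immediately before a stressed vowel → [tʰ].
Occurrence 2 (position 3): between a vowel and an unstressed vowel → [ɾ].
Occurrence 3 (position 7): no conditioning environment matches → elsewhere allophone [t].

[tʰ], [ɾ], [t]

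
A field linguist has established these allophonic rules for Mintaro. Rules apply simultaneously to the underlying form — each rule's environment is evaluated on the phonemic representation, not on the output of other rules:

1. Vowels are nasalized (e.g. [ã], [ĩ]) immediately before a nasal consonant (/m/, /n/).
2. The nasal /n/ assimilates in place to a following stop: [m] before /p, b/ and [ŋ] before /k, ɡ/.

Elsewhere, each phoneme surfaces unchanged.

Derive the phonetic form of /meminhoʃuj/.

/e/ (between /m/ and /m/) occurs before a nasal consonant → [ẽ] by rule 1.
/i/ meets the environment for rule 1 (before a nasal consonant) → [ĩ].
/n/ (between /i/ and /h/): rule 2 targets it, but not before a labial or velar stop → unchanged [n].
/o/ (between /h/ and /ʃ/) is in the target of rule 1 but the environment (before a nasal consonant) is not met → [o].
/u/ (between /ʃ/ and /j/) fails the environment for rule 1, so it stays [u].

[mẽmĩnhoʃuj]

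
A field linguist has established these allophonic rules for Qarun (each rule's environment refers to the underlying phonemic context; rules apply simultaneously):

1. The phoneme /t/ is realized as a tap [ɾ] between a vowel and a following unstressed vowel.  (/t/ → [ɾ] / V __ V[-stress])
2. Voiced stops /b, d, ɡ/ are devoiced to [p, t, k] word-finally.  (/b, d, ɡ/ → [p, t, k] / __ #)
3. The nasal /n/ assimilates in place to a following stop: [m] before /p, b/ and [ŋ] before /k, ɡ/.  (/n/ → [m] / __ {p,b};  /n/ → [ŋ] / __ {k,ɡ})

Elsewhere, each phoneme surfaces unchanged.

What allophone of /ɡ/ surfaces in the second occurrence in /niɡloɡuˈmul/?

[ɡ]

/ɡ/ (between /o/ and /u/) fails the environment for rule 2, so it stays [ɡ].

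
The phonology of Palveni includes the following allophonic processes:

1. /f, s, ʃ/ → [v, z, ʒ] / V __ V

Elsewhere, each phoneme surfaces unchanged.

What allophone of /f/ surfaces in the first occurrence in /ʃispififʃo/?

/f/ (between /i/ and /i/): between two vowels, so rule 1 applies → [v].

[v]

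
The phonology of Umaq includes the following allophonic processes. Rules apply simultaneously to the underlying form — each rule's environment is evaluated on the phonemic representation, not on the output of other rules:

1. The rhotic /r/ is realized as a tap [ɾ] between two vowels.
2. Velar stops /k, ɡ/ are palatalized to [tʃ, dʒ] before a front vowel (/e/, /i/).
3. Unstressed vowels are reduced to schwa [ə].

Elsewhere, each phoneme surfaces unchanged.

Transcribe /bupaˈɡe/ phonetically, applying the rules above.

[bəpəˈdʒe]

/b/ (word-initial): no rule targets it → [b].
/u/ (between /b/ and /p/) occurs in an unstressed syllable → [ə] by rule 3.
/p/ (between /u/ and /a/): no rule targets it → [p].
/a/ — between /p/ and /ɡ/, in an unstressed syllable — surfaces as [ə] (rule 3).
Rule 2 applies to /ɡ/ (between /a/ and /e/: before a front vowel) → [dʒ].
/e/ (word-final) is in the target of rule 3 but the environment (in an unstressed syllable) is not met → [e].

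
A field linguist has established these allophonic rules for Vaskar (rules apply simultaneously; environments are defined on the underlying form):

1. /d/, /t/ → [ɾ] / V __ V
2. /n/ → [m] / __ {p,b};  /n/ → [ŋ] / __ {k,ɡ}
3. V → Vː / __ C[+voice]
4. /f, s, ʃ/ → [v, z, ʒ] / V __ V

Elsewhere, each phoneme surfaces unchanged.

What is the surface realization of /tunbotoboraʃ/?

[tuːmboɾoːboːraʃ]

/t/ (word-initial) is in the target of rule 1 but the environment (between two vowels) is not met → [t].
Rule 3 applies to /u/ (between /t/ and /n/: before a voiced consonant) → [uː].
/n/ (between /u/ and /b/) occurs before a labial or velar stop → [m] by rule 2.
/b/ (between /n/ and /o/) is unaffected → [b].
/o/ — between /b/ and /t/; rule 3 does not apply here → [o].
/t/ (between /o/ and /o/) occurs between two vowels → [ɾ] by rule 1.
/o/ — between /t/ and /b/, before a voiced consonant — surfaces as [oː] (rule 3).
/b/ (between /o/ and /o/): no rule targets it → [b].
/o/ (between /b/ and /r/) occurs before a voiced consonant → [oː] by rule 3.
/r/ stays [r].
/a/ (between /r/ and /ʃ/) fails the environment for rule 3, so it stays [a].
/ʃ/ (word-final) fails the environment for rule 4, so it stays [ʃ].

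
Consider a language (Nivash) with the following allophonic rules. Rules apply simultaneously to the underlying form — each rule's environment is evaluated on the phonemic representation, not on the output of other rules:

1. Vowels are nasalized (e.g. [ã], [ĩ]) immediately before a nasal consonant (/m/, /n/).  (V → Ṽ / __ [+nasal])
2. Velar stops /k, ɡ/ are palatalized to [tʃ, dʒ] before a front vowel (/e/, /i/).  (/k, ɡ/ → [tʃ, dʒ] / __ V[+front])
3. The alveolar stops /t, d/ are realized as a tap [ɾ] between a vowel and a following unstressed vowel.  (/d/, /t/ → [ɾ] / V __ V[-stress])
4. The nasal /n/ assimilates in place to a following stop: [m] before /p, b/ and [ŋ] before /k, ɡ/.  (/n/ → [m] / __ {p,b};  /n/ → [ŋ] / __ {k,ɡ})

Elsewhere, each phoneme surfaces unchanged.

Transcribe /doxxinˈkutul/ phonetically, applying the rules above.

[doxxĩŋˈkuɾul]

/d/ (word-initial): rule 3 targets it, but not between a vowel and a following unstressed vowel → unchanged [d].
/o/ — between /d/ and /x/; rule 1 does not apply here → [o].
/i/ (between /x/ and /n/): before a nasal consonant, so rule 1 applies → [ĩ].
Rule 4 applies to /n/ (between /i/ and /k/: before a labial or velar stop) → [ŋ].
/k/ (between /n/ and /u/) is in the target of rule 2 but the environment (before a front vowel) is not met → [k].
/u/ (between /k/ and /t/) is in the target of rule 1 but the environment (before a nasal consonant) is not met → [u].
/t/ — between /u/ and /u/, between a vowel and a following unstressed vowel — surfaces as [ɾ] (rule 3).
/u/ (between /t/ and /l/): rule 1 targets it, but not before a nasal consonant → unchanged [u].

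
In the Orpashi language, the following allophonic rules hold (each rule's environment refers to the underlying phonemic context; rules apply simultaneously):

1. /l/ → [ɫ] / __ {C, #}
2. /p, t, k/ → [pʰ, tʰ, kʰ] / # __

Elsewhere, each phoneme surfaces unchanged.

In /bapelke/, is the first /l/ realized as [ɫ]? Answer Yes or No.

/l/ — between /e/ and /k/, word-finally or immediately before a consonant — surfaces as [ɫ] (rule 1).
The actual realization is [ɫ], which matches [ɫ].

Yes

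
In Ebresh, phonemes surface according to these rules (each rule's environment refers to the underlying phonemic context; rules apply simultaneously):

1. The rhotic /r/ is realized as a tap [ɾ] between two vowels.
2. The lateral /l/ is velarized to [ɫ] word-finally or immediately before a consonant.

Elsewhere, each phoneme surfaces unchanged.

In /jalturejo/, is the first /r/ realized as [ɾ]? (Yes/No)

/r/ — between /u/ and /e/, between two vowels — surfaces as [ɾ] (rule 1).
The actual realization is [ɾ], which matches [ɾ].

Yes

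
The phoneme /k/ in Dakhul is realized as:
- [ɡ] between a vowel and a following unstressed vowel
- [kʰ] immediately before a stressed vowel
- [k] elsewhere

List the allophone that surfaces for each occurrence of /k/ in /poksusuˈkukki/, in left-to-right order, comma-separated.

[k], [kʰ], [k], [k]

Occurrence 1 (position 3): no conditioning environment matches → elsewhere allophone [k].
Occurrence 2 (position 8): immediately before a stressed vowel → [kʰ].
Occurrence 3 (position 10): no conditioning environment matches → elsewhere allophone [k].
Occurrence 4 (position 11): no conditioning environment matches → elsewhere allophone [k].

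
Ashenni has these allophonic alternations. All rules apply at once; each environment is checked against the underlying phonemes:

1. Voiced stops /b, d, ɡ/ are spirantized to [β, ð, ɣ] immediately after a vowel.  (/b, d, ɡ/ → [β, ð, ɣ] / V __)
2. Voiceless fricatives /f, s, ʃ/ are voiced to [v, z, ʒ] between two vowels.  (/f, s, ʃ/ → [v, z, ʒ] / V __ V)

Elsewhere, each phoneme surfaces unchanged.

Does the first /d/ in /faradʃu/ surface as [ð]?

Yes

/d/ — between /a/ and /ʃ/, immediately after a vowel — surfaces as [ð] (rule 1).
The actual realization is [ð], which matches [ð].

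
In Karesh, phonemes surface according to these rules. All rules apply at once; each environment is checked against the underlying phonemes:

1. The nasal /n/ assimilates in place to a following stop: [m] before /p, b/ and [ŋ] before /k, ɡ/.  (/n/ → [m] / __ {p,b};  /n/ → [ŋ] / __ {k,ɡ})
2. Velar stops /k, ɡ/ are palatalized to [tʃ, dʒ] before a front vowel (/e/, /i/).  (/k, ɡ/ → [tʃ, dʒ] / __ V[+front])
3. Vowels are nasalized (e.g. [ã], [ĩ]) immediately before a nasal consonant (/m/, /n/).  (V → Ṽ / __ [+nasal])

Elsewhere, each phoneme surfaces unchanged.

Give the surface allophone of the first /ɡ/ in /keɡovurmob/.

[ɡ]

/ɡ/ (between /e/ and /o/): rule 2 targets it, but not before a front vowel → unchanged [ɡ].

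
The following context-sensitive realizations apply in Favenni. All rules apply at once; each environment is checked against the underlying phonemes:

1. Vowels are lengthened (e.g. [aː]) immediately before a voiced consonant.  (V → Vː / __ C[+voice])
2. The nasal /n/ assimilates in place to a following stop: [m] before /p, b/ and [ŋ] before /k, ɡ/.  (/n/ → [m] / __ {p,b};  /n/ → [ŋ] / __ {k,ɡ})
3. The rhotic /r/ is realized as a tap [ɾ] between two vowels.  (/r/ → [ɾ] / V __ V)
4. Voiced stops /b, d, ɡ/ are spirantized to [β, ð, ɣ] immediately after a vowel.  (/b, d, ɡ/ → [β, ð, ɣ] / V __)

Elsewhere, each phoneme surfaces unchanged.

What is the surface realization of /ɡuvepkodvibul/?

/ɡ/ (word-initial) fails the environment for rule 4, so it stays [ɡ].
Rule 1 applies to /u/ (between /ɡ/ and /v/: before a voiced consonant) → [uː].
/e/ (between /v/ and /p/) is in the target of rule 1 but the environment (before a voiced consonant) is not met → [e].
/o/ — between /k/ and /d/, before a voiced consonant — surfaces as [oː] (rule 1).
/d/ (between /o/ and /v/) occurs immediately after a vowel → [ð] by rule 4.
Rule 1 applies to /i/ (between /v/ and /b/: before a voiced consonant) → [iː].
/b/ — between /i/ and /u/, immediately after a vowel — surfaces as [β] (rule 4).
/u/ (between /b/ and /l/): before a voiced consonant, so rule 1 applies → [uː].

[ɡuːvepkoːðviːβuːl]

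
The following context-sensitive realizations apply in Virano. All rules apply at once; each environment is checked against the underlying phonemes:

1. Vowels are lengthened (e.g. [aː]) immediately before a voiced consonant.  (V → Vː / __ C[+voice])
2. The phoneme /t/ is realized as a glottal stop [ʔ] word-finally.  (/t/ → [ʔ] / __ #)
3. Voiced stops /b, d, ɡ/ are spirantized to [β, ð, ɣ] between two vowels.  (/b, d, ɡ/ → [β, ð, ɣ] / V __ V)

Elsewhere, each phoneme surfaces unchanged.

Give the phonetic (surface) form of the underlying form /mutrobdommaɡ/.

[mutroːbdoːmmaːɡ]

/m/ stays [m].
/u/ (between /m/ and /t/) fails the environment for rule 1, so it stays [u].
/t/ (between /u/ and /r/) fails the environment for rule 2, so it stays [t].
/r/ stays [r].
/o/ meets the environment for rule 1 (before a voiced consonant) → [oː].
/b/ (between /o/ and /d/) fails the environment for rule 3, so it stays [b].
/d/ — between /b/ and /o/; rule 3 does not apply here → [d].
/o/ (between /d/ and /m/) occurs before a voiced consonant → [oː] by rule 1.
/m/ stays [m].
/m/ — not in any rule's target class → [m].
Rule 1 applies to /a/ (between /m/ and /ɡ/: before a voiced consonant) → [aː].
/ɡ/ (word-final): rule 3 targets it, but not between two vowels → unchanged [ɡ].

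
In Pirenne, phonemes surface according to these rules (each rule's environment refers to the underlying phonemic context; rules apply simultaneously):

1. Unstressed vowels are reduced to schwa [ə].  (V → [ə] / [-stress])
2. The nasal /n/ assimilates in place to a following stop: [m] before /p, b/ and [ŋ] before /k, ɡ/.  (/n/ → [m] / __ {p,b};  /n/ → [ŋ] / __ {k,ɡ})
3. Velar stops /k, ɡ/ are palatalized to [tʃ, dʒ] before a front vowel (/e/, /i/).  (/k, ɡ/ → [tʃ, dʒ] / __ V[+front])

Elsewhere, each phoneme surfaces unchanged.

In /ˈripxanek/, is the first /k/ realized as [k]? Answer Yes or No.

/k/ (word-final): rule 3 targets it, but not before a front vowel → unchanged [k].
The actual realization is [k], which matches [k].

Yes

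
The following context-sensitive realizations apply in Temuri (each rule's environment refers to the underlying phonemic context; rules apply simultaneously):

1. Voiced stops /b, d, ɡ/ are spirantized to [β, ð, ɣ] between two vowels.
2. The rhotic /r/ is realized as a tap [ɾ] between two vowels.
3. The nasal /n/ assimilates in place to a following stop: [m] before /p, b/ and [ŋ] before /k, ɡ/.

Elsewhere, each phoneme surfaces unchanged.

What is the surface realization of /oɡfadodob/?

[oɡfaðoðob]

/o/ (word-initial): no rule targets it → [o].
/ɡ/ (between /o/ and /f/) is in the target of rule 1 but the environment (between two vowels) is not met → [ɡ].
/f/ — not in any rule's target class → [f].
/a/ stays [a].
/d/ — between /a/ and /o/, between two vowels — surfaces as [ð] (rule 1).
/o/ — not in any rule's target class → [o].
/d/ (between /o/ and /o/) occurs between two vowels → [ð] by rule 1.
/o/ (between /d/ and /b/) is unaffected → [o].
/b/ (word-final) fails the environment for rule 1, so it stays [b].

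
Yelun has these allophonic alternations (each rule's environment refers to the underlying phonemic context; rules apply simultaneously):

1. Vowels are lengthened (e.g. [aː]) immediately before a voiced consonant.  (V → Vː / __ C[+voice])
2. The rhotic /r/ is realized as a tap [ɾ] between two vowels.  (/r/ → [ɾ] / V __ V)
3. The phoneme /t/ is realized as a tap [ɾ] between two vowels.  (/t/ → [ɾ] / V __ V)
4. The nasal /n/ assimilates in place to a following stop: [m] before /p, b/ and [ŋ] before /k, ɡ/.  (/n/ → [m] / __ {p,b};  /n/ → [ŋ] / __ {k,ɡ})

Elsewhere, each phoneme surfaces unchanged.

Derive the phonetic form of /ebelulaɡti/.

[eːbeːluːlaːɡti]

/e/ (word-initial): before a voiced consonant, so rule 1 applies → [eː].
/b/ stays [b].
/e/ (between /b/ and /l/): before a voiced consonant, so rule 1 applies → [eː].
/l/ — not in any rule's target class → [l].
/u/ — between /l/ and /l/, before a voiced consonant — surfaces as [uː] (rule 1).
/l/ — not in any rule's target class → [l].
/a/ (between /l/ and /ɡ/) occurs before a voiced consonant → [aː] by rule 1.
/ɡ/ (between /a/ and /t/) is unaffected → [ɡ].
/t/ (between /ɡ/ and /i/) fails the environment for rule 3, so it stays [t].
/i/ (word-final): rule 1 targets it, but not before a voiced consonant → unchanged [i].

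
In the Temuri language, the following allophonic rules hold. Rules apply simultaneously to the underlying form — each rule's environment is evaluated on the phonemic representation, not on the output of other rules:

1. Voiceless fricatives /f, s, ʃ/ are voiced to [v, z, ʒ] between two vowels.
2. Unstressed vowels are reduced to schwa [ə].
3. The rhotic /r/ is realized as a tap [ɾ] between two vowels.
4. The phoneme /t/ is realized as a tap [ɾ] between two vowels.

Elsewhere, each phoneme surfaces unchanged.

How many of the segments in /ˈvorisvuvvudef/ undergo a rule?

5

Segments that undergo a rule: /r/ → [ɾ] (rule 3); /i/ → [ə] (rule 2); /u/ → [ə] (rule 2); /u/ → [ə] (rule 2); /e/ → [ə] (rule 2).
All other segments surface unchanged.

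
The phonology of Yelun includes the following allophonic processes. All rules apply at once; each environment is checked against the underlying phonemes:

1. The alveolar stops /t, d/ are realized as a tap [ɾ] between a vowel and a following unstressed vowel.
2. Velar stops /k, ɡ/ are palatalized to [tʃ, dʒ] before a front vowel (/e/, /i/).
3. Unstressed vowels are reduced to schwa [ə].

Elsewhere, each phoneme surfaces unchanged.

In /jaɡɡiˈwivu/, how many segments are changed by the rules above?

4

Segments that undergo a rule: /a/ → [ə] (rule 3); /ɡ/ → [dʒ] (rule 2); /i/ → [ə] (rule 3); /u/ → [ə] (rule 3).
All other segments surface unchanged.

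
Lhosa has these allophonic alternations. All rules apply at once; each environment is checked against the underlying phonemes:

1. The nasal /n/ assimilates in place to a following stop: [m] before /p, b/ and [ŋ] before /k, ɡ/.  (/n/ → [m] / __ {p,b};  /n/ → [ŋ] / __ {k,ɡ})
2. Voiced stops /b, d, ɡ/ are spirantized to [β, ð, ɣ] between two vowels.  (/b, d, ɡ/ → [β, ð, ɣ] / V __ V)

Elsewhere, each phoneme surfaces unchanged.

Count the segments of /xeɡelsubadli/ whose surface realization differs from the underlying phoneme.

2

Segments that undergo a rule: /ɡ/ → [ɣ] (rule 2); /b/ → [β] (rule 2).
All other segments surface unchanged.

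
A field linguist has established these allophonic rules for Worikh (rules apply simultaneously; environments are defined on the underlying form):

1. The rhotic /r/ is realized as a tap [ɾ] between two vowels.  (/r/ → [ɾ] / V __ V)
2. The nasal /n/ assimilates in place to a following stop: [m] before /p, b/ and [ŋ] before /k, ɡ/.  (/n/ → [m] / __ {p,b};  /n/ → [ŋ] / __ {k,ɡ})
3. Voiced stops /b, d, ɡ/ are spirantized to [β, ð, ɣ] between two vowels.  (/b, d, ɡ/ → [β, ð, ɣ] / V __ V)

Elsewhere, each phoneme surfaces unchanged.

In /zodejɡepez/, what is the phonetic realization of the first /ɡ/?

[ɡ]

/ɡ/ (between /j/ and /e/): rule 3 targets it, but not between two vowels → unchanged [ɡ].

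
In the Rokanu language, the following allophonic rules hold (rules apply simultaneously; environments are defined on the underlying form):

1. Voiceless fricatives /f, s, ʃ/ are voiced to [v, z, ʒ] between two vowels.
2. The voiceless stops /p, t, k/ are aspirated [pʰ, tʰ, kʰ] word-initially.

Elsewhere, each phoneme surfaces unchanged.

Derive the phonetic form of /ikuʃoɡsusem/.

[ikuʒoɡsuzem]

/i/ (word-initial): no rule targets it → [i].
/k/ — between /i/ and /u/; rule 2 does not apply here → [k].
/u/ (between /k/ and /ʃ/): no rule targets it → [u].
/ʃ/ (between /u/ and /o/): between two vowels, so rule 1 applies → [ʒ].
/o/ stays [o].
/ɡ/ (between /o/ and /s/) is unaffected → [ɡ].
/s/ (between /ɡ/ and /u/): rule 1 targets it, but not between two vowels → unchanged [s].
/u/ (between /s/ and /s/) is unaffected → [u].
/s/ (between /u/ and /e/): between two vowels, so rule 1 applies → [z].
/e/ (between /s/ and /m/) is unaffected → [e].
/m/ — not in any rule's target class → [m].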